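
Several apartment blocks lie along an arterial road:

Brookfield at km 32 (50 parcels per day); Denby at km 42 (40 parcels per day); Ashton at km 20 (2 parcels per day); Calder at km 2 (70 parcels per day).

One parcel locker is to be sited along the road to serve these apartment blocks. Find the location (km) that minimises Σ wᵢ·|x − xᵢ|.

For a sum of weighted absolute distances on a line, the optimum is the weighted median (not the mean). Total weight W = 162; half-weight = 81.
Sort by position and accumulate weight:
  km 2 (Calder, w=70) → cum 70
  km 20 (Ashton, w=2) → cum 72
  km 32 (Brookfield, w=50) → cum 122  ≥ 81 → median here
  km 42 (Denby, w=40) → cum 162
Optimal location: km 32.

x = 32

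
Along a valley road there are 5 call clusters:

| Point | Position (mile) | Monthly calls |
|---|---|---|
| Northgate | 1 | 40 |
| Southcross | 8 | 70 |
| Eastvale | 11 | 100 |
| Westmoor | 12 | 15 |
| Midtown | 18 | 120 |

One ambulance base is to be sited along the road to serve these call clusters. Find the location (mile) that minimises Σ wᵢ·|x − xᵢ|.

x = 11

For a sum of weighted absolute distances on a line, the optimum is the weighted median (not the mean). Total weight W = 345; half-weight = 172.5.
Sort by position and accumulate weight:
  mile 1 (Northgate, w=40) → cum 40
  mile 8 (Southcross, w=70) → cum 110
  mile 11 (Eastvale, w=100) → cum 210  ≥ 172.5 → median here
  mile 12 (Westmoor, w=15) → cum 225
  mile 18 (Midtown, w=120) → cum 345
Optimal location: mile 11.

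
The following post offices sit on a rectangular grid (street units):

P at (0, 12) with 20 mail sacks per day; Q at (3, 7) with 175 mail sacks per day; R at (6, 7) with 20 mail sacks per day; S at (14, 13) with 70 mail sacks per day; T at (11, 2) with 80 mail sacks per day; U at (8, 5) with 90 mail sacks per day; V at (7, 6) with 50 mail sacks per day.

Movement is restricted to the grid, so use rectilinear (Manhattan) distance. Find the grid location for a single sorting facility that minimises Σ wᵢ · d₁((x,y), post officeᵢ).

Manhattan distance separates: Σwᵢ(|x−xᵢ|+|y−yᵢ|) = Σwᵢ|x−xᵢ| + Σwᵢ|y−yᵢ|, so x and y are optimised independently as 1-D weighted medians.
Total weight W = 505; half = 252.5.
x-coordinate, sorted with cumulative weight:
  x=0 (P, w=20) cum 20
  x=3 (Q, w=175) cum 195
  x=6 (R, w=20) cum 215
  x=7 (V, w=50) cum 265  ← median
  x=8 (U, w=90) cum 355
  x=11 (T, w=80) cum 435
  x=14 (S, w=70) cum 505
⇒ x* = 7
y-coordinate, sorted with cumulative weight:
  y=2 (T, w=80) cum 80
  y=5 (U, w=90) cum 170
  y=6 (V, w=50) cum 220
  y=7 (Q, w=175) cum 395  ← median
  y=7 (R, w=20) cum 415
  y=12 (P, w=20) cum 435
  y=13 (S, w=70) cum 505
⇒ y* = 7

(7, 7)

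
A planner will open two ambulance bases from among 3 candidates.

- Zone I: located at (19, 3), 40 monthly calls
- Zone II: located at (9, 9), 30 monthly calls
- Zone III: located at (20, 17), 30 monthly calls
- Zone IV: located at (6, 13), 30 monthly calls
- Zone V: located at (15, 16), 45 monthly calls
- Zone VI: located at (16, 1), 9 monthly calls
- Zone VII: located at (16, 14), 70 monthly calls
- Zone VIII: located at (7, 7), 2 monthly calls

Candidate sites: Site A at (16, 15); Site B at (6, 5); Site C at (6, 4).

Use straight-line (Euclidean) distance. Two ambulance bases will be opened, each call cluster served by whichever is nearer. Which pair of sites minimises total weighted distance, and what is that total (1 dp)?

{Site A, Site B}, total 1254.0

Evaluate every pair (each demand assigned to the nearer of the two):
  {Site A, Site B}: total = 1254.0
  {Site A, Site C}: total = 1307.8
  {Site B, Site C}: total = 3144.5
Best pair: {Site A, Site B} with total 1254.0.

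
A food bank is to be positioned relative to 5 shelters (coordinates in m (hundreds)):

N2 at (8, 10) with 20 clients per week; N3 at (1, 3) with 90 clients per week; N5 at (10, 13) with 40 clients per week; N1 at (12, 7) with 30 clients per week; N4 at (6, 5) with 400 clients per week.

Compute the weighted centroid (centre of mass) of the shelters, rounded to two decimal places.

The minimiser of Σwᵢ‖p−pᵢ‖² is the weighted centroid p* = (Σwᵢpᵢ)/(Σwᵢ).
Σwᵢ = 580.
Σwᵢxᵢ = 20·8 + 90·1 + 40·10 + 30·12 + 400·6 = 3410.
Σwᵢyᵢ = 20·10 + 90·3 + 40·13 + 30·7 + 400·5 = 3200.
x* = 3410/580 = 5.88, y* = 3200/580 = 5.52.

(5.88, 5.52)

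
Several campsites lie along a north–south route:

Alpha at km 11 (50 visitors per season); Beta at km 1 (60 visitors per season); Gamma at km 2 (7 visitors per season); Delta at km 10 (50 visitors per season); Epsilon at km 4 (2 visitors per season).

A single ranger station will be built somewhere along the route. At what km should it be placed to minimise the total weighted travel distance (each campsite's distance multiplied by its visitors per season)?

x = 10

For a sum of weighted absolute distances on a line, the optimum is the weighted median (not the mean). Total weight W = 169; half-weight = 84.5.
Sort by position and accumulate weight:
  km 1 (Beta, w=60) → cum 60
  km 2 (Gamma, w=7) → cum 67
  km 4 (Epsilon, w=2) → cum 69
  km 10 (Delta, w=50) → cum 119  ≥ 84.5 → median here
  km 11 (Alpha, w=50) → cum 169
Optimal location: km 10.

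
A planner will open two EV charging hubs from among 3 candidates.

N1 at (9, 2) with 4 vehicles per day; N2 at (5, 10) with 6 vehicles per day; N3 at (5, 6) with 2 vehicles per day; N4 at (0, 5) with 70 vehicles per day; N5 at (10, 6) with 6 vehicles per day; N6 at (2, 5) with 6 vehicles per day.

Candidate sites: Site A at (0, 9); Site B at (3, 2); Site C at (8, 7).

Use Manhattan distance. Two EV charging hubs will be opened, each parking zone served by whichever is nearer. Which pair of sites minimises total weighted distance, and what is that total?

{Site A, Site C}, total 402

Evaluate every pair (each demand assigned to the nearer of the two):
  {Site A, Site C}: total = 402
  {Site A, Site B}: total = 442
  {Site B, Site C}: total = 530
Best pair: {Site A, Site C} with total 402.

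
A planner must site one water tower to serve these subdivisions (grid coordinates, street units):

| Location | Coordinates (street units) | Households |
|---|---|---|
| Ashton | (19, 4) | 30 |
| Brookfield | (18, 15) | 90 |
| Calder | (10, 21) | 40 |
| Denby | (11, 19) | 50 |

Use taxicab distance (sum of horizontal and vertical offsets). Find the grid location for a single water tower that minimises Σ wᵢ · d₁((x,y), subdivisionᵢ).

(18, 15)

Manhattan distance separates: Σwᵢ(|x−xᵢ|+|y−yᵢ|) = Σwᵢ|x−xᵢ| + Σwᵢ|y−yᵢ|, so x and y are optimised independently as 1-D weighted medians.
Total weight W = 210; half = 105.
x-coordinate, sorted with cumulative weight:
  x=10 (Calder, w=40) cum 40
  x=11 (Denby, w=50) cum 90
  x=18 (Brookfield, w=90) cum 180  ← median
  x=19 (Ashton, w=30) cum 210
⇒ x* = 18
y-coordinate, sorted with cumulative weight:
  y=4 (Ashton, w=30) cum 30
  y=15 (Brookfield, w=90) cum 120  ← median
  y=19 (Denby, w=50) cum 170
  y=21 (Calder, w=40) cum 210
⇒ y* = 15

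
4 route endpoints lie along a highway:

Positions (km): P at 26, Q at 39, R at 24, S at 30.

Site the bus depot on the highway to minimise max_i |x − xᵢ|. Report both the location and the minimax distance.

The 1-center on a line is the midpoint of the two extreme points: leftmost at 24, rightmost at 39.
Optimal location = (24 + 39)/2 = 31.5; maximum distance = (39 − 24)/2 = 7.5.

location 31.5, max distance 7.5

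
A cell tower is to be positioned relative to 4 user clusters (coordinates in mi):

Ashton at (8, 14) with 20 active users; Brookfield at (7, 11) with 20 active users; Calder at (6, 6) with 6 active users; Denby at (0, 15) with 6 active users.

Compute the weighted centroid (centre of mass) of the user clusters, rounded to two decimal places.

(6.46, 12.04)

The minimiser of Σwᵢ‖p−pᵢ‖² is the weighted centroid p* = (Σwᵢpᵢ)/(Σwᵢ).
Σwᵢ = 52.
Σwᵢxᵢ = 20·8 + 20·7 + 6·6 + 6·0 = 336.
Σwᵢyᵢ = 20·14 + 20·11 + 6·6 + 6·15 = 626.
x* = 336/52 = 6.46, y* = 626/52 = 12.04.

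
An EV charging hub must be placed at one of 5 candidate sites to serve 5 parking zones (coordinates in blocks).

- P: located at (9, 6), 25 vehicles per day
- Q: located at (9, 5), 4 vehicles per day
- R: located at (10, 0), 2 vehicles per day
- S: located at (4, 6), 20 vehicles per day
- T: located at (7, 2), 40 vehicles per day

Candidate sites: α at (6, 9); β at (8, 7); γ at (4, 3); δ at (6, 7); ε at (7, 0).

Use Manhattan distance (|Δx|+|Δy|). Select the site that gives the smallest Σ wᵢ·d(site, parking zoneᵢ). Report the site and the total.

Total weighted distance at each candidate:
  α (6, 9): total = 624
  β (8, 7): total = 420
  γ (4, 3): total = 466
  δ (6, 7): total = 442
  ε (7, 0): total = 494
Minimum is at β with total 420 blocks.

β, total 420 blocks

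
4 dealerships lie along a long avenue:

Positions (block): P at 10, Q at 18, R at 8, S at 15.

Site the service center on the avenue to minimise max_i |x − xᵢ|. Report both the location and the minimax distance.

location 13, max distance 5

The 1-center on a line is the midpoint of the two extreme points: leftmost at 8, rightmost at 18.
Optimal location = (8 + 18)/2 = 13; maximum distance = (18 − 8)/2 = 5.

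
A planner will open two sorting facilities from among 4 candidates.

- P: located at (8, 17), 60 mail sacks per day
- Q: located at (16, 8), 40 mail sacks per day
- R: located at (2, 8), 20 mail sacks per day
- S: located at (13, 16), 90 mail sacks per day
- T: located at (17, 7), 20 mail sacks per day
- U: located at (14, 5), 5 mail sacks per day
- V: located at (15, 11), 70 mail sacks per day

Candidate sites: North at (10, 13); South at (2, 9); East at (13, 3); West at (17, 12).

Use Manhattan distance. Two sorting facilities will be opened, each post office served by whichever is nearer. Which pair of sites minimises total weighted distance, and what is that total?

Evaluate every pair (each demand assigned to the nearer of the two):
  {North, West}: total = 1720
  {South, West}: total = 2140
  {North, East}: total = 2145
  {North, South}: total = 2170
  {East, West}: total = 2405
  {South, East}: total = 3225
Best pair: {North, West} with total 1720.

{North, West}, total 1720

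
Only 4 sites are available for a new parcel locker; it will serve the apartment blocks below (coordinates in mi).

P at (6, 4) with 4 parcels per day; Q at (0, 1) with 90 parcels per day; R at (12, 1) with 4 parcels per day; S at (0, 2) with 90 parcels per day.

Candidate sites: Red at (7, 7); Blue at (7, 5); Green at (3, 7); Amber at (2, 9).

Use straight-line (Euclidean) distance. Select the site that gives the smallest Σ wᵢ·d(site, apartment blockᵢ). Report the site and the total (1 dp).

Green, total 1188.8 mi

Total weighted distance at each candidate:
  Red (7, 7): total = 1647.9
  Blue (7, 5): total = 1442.3
  Green (3, 7): total = 1188.8
  Amber (2, 9): total = 1474.2
Minimum is at Green with total 1188.8 mi.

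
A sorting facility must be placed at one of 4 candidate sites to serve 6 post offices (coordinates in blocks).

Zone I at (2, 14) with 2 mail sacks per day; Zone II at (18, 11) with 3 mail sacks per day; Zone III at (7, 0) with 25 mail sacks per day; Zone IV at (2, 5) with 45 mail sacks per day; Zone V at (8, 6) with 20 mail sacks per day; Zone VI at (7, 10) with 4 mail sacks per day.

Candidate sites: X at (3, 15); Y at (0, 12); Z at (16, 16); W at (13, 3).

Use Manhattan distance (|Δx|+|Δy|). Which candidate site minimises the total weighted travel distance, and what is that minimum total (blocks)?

Total weighted distance at each candidate:
  X (3, 15): total = 1347
  Y (0, 12): total = 1261
  Z (16, 16): total = 2223
  W (13, 3): total = 1105
Minimum is at W with total 1105 blocks.

W, total 1105 blocks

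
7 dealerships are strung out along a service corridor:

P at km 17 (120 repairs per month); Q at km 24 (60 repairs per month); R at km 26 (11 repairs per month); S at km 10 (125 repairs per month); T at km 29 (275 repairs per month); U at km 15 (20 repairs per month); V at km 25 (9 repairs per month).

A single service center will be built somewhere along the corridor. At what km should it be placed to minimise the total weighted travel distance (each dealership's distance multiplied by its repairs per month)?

x = 24

For a sum of weighted absolute distances on a line, the optimum is the weighted median (not the mean). Total weight W = 620; half-weight = 310.
Sort by position and accumulate weight:
  km 10 (S, w=125) → cum 125
  km 15 (U, w=20) → cum 145
  km 17 (P, w=120) → cum 265
  km 24 (Q, w=60) → cum 325  ≥ 310 → median here
  km 25 (V, w=9) → cum 334
  km 26 (R, w=11) → cum 345
  km 29 (T, w=275) → cum 620
Optimal location: km 24.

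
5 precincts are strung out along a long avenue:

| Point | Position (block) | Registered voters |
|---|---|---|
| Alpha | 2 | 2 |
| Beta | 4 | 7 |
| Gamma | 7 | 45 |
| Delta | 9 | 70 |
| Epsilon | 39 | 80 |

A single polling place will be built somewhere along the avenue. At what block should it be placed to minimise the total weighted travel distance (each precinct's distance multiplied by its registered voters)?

For a sum of weighted absolute distances on a line, the optimum is the weighted median (not the mean). Total weight W = 204; half-weight = 102.
Sort by position and accumulate weight:
  block 2 (Alpha, w=2) → cum 2
  block 4 (Beta, w=7) → cum 9
  block 7 (Gamma, w=45) → cum 54
  block 9 (Delta, w=70) → cum 124  ≥ 102 → median here
  block 39 (Epsilon, w=80) → cum 204
Optimal location: block 9.

x = 9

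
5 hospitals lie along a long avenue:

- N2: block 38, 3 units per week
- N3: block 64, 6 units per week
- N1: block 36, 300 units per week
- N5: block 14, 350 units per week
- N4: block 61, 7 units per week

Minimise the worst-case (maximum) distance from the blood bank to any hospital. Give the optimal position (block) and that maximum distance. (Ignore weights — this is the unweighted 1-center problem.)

The 1-center on a line is the midpoint of the two extreme points: leftmost at 14, rightmost at 64.
Optimal location = (14 + 64)/2 = 39; maximum distance = (64 − 14)/2 = 25.

location 39, max distance 25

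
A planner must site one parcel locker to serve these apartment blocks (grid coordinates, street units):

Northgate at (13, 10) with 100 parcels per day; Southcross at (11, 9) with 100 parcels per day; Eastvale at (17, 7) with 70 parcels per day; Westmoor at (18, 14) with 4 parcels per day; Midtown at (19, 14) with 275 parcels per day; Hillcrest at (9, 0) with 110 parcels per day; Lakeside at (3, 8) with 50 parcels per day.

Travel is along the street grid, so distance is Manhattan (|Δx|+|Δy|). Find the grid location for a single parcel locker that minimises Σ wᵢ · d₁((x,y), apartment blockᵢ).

(13, 10)

Manhattan distance separates: Σwᵢ(|x−xᵢ|+|y−yᵢ|) = Σwᵢ|x−xᵢ| + Σwᵢ|y−yᵢ|, so x and y are optimised independently as 1-D weighted medians.
Total weight W = 709; half = 354.5.
x-coordinate, sorted with cumulative weight:
  x=3 (Lakeside, w=50) cum 50
  x=9 (Hillcrest, w=110) cum 160
  x=11 (Southcross, w=100) cum 260
  x=13 (Northgate, w=100) cum 360  ← median
  x=17 (Eastvale, w=70) cum 430
  x=18 (Westmoor, w=4) cum 434
  x=19 (Midtown, w=275) cum 709
⇒ x* = 13
y-coordinate, sorted with cumulative weight:
  y=0 (Hillcrest, w=110) cum 110
  y=7 (Eastvale, w=70) cum 180
  y=8 (Lakeside, w=50) cum 230
  y=9 (Southcross, w=100) cum 330
  y=10 (Northgate, w=100) cum 430  ← median
  y=14 (Westmoor, w=4) cum 434
  y=14 (Midtown, w=275) cum 709
⇒ y* = 10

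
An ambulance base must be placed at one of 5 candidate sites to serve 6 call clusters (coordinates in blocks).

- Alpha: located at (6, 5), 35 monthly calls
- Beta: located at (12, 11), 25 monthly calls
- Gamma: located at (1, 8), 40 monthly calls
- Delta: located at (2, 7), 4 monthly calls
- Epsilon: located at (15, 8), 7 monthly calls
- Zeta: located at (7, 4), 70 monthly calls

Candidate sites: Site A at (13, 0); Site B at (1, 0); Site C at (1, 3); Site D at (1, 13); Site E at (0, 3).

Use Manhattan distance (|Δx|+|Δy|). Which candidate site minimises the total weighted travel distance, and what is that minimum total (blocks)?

Total weighted distance at each candidate:
  Site A (13, 0): total = 2362
  Site B (1, 0): total = 2106
  Site C (1, 3): total = 1563
  Site D (1, 13): total = 2191
  Site E (0, 3): total = 1744
Minimum is at Site C with total 1563 blocks.

Site C, total 1563 blocks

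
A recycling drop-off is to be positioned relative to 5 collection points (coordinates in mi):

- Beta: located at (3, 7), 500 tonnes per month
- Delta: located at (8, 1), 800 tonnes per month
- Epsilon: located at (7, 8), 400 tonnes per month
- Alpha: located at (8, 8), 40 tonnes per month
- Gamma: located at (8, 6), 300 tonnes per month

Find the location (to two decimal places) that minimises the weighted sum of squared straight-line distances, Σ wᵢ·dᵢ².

(6.58, 4.72)

The minimiser of Σwᵢ‖p−pᵢ‖² is the weighted centroid p* = (Σwᵢpᵢ)/(Σwᵢ).
Σwᵢ = 2040.
Σwᵢxᵢ = 500·3 + 800·8 + 400·7 + 40·8 + 300·8 = 13420.
Σwᵢyᵢ = 500·7 + 800·1 + 400·8 + 40·8 + 300·6 = 9620.
x* = 13420/2040 = 6.58, y* = 9620/2040 = 4.72.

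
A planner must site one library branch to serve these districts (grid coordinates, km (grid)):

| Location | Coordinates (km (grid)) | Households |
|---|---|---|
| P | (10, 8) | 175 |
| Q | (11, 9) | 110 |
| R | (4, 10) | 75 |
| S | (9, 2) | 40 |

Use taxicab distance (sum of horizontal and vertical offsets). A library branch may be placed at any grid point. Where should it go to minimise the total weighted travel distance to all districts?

Manhattan distance separates: Σwᵢ(|x−xᵢ|+|y−yᵢ|) = Σwᵢ|x−xᵢ| + Σwᵢ|y−yᵢ|, so x and y are optimised independently as 1-D weighted medians.
Total weight W = 400; half = 200.
x-coordinate, sorted with cumulative weight:
  x=4 (R, w=75) cum 75
  x=9 (S, w=40) cum 115
  x=10 (P, w=175) cum 290  ← median
  x=11 (Q, w=110) cum 400
⇒ x* = 10
y-coordinate, sorted with cumulative weight:
  y=2 (S, w=40) cum 40
  y=8 (P, w=175) cum 215  ← median
  y=9 (Q, w=110) cum 325
  y=10 (R, w=75) cum 400
⇒ y* = 8

(10, 8)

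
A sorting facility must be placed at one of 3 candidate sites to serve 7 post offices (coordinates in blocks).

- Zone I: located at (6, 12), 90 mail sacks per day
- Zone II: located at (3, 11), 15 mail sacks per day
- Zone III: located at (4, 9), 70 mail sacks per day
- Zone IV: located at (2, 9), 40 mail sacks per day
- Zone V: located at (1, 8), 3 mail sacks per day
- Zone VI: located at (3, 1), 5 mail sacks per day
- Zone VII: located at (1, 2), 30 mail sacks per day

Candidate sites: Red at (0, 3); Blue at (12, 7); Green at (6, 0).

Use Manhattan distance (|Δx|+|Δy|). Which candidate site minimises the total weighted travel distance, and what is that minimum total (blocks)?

Red, total 2638 blocks

Total weighted distance at each candidate:
  Red (0, 3): total = 2638
  Blue (12, 7): total = 2956
  Green (6, 0): total = 2849
Minimum is at Red with total 2638 blocks.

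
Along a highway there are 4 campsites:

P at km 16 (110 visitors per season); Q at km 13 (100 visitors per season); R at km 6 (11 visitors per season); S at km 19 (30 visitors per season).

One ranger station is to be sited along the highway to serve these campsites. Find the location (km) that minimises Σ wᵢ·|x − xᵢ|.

For a sum of weighted absolute distances on a line, the optimum is the weighted median (not the mean). Total weight W = 251; half-weight = 125.5.
Sort by position and accumulate weight:
  km 6 (R, w=11) → cum 11
  km 13 (Q, w=100) → cum 111
  km 16 (P, w=110) → cum 221  ≥ 125.5 → median here
  km 19 (S, w=30) → cum 251
Optimal location: km 16.

x = 16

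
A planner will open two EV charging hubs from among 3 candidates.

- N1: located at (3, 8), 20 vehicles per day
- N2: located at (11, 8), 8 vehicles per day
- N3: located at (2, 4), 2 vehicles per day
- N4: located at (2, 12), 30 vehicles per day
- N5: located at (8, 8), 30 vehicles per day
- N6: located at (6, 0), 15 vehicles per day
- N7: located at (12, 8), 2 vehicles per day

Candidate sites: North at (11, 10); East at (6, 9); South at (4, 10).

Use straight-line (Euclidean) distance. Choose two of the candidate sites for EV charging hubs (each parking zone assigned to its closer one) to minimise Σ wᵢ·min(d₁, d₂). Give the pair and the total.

Evaluate every pair (each demand assigned to the nearer of the two):
  {East, South}: total = 397.3
  {North, South}: total = 423.8
  {North, East}: total = 448.6
Best pair: {East, South} with total 397.3.

{East, South}, total 397.3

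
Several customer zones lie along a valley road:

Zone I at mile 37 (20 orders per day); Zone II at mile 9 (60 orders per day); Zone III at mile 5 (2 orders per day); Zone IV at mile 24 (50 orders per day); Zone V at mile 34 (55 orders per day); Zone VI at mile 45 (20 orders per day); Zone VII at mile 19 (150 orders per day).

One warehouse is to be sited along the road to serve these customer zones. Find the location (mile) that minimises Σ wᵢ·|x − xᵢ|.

For a sum of weighted absolute distances on a line, the optimum is the weighted median (not the mean). Total weight W = 357; half-weight = 178.5.
Sort by position and accumulate weight:
  mile 5 (Zone III, w=2) → cum 2
  mile 9 (Zone II, w=60) → cum 62
  mile 19 (Zone VII, w=150) → cum 212  ≥ 178.5 → median here
  mile 24 (Zone IV, w=50) → cum 262
  mile 34 (Zone V, w=55) → cum 317
  mile 37 (Zone I, w=20) → cum 337
  mile 45 (Zone VI, w=20) → cum 357
Optimal location: mile 19.

x = 19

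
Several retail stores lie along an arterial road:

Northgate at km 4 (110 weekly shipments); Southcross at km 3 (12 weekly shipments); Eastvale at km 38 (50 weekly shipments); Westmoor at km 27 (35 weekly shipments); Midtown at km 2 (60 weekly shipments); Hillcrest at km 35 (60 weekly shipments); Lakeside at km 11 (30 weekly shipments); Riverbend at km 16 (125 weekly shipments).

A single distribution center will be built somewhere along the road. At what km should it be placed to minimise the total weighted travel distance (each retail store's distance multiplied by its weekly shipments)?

x = 16

For a sum of weighted absolute distances on a line, the optimum is the weighted median (not the mean). Total weight W = 482; half-weight = 241.
Sort by position and accumulate weight:
  km 2 (Midtown, w=60) → cum 60
  km 3 (Southcross, w=12) → cum 72
  km 4 (Northgate, w=110) → cum 182
  km 11 (Lakeside, w=30) → cum 212
  km 16 (Riverbend, w=125) → cum 337  ≥ 241 → median here
  km 27 (Westmoor, w=35) → cum 372
  km 35 (Hillcrest, w=60) → cum 432
  km 38 (Eastvale, w=50) → cum 482
Optimal location: km 16.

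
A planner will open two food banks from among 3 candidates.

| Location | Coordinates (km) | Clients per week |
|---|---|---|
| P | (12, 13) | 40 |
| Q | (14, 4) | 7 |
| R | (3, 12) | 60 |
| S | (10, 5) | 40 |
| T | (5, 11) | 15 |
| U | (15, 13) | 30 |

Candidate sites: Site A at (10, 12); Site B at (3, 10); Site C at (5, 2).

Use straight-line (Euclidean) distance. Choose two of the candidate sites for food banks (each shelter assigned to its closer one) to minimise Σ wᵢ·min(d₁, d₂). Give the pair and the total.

Evaluate every pair (each demand assigned to the nearer of the two):
  {Site A, Site B}: total = 738.6
  {Site A, Site C}: total = 1034.7
  {Site B, Site C}: total = 1201.9
Best pair: {Site A, Site B} with total 738.6.

{Site A, Site B}, total 738.6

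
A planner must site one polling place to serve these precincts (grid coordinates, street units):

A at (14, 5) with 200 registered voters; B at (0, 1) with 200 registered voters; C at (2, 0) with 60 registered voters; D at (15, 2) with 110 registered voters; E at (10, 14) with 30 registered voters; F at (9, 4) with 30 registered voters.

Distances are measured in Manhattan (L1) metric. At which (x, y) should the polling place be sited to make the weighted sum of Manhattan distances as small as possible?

Manhattan distance separates: Σwᵢ(|x−xᵢ|+|y−yᵢ|) = Σwᵢ|x−xᵢ| + Σwᵢ|y−yᵢ|, so x and y are optimised independently as 1-D weighted medians.
Total weight W = 630; half = 315.
x-coordinate, sorted with cumulative weight:
  x=0 (B, w=200) cum 200
  x=2 (C, w=60) cum 260
  x=9 (F, w=30) cum 290
  x=10 (E, w=30) cum 320  ← median
  x=14 (A, w=200) cum 520
  x=15 (D, w=110) cum 630
⇒ x* = 10
y-coordinate, sorted with cumulative weight:
  y=0 (C, w=60) cum 60
  y=1 (B, w=200) cum 260
  y=2 (D, w=110) cum 370  ← median
  y=4 (F, w=30) cum 400
  y=5 (A, w=200) cum 600
  y=14 (E, w=30) cum 630
⇒ y* = 2

(10, 2)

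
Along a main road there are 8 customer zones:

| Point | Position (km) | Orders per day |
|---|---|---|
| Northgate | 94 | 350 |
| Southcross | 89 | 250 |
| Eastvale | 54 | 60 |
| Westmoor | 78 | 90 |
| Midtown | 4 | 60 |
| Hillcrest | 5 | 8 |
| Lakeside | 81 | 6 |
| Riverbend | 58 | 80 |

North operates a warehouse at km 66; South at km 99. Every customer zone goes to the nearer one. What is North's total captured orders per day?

The indifferent point is the midpoint (66+99)/2 = 82.5; customer zones left of it (closer to North at 66) go to North, those right go to South.
  Midtown at 4 (w=60) → North
  Hillcrest at 5 (w=8) → North
  Eastvale at 54 (w=60) → North
  Riverbend at 58 (w=80) → North
  Westmoor at 78 (w=90) → North
  Lakeside at 81 (w=6) → North
  Southcross at 89 (w=250) → South
  Northgate at 94 (w=350) → South
North captures 304; South captures 600.

304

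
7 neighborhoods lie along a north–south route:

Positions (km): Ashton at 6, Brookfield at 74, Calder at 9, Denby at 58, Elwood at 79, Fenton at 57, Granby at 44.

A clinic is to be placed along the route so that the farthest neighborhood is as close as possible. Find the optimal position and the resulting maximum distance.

location 42.5, max distance 36.5

The 1-center on a line is the midpoint of the two extreme points: leftmost at 6, rightmost at 79.
Optimal location = (6 + 79)/2 = 42.5; maximum distance = (79 − 6)/2 = 36.5.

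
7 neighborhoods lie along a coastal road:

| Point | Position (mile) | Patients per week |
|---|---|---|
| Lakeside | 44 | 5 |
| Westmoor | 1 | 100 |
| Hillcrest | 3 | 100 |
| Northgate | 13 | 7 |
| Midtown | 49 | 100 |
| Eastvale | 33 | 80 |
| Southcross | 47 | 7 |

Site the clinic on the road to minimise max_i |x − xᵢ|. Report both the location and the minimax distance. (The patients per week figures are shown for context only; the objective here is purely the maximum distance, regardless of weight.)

location 25, max distance 24

The 1-center on a line is the midpoint of the two extreme points: leftmost at 1, rightmost at 49.
Optimal location = (1 + 49)/2 = 25; maximum distance = (49 − 1)/2 = 24.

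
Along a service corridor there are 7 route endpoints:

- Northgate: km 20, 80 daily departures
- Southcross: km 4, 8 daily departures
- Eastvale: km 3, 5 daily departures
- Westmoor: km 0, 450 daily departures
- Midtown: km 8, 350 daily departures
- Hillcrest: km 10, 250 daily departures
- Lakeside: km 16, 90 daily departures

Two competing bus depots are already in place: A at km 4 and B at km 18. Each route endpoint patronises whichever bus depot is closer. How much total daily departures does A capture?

The indifferent point is the midpoint (4+18)/2 = 11; route endpoints left of it (closer to A at 4) go to A, those right go to B.
  Westmoor at 0 (w=450) → A
  Eastvale at 3 (w=5) → A
  Southcross at 4 (w=8) → A
  Midtown at 8 (w=350) → A
  Hillcrest at 10 (w=250) → A
  Lakeside at 16 (w=90) → B
  Northgate at 20 (w=80) → B
A captures 1063; B captures 170.

1063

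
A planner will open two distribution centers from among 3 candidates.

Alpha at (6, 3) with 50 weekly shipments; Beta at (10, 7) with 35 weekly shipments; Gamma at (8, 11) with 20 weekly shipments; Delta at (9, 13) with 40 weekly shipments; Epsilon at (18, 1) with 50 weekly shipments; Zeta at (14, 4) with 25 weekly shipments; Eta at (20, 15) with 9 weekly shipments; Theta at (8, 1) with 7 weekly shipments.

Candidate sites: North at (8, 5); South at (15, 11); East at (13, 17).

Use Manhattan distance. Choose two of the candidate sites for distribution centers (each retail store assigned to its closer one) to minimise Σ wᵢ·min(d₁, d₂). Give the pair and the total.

Evaluate every pair (each demand assigned to the nearer of the two):
  {North, South}: total = 1714
  {North, East}: total = 1764
  {South, East}: total = 2675
Best pair: {North, South} with total 1714.

{North, South}, total 1714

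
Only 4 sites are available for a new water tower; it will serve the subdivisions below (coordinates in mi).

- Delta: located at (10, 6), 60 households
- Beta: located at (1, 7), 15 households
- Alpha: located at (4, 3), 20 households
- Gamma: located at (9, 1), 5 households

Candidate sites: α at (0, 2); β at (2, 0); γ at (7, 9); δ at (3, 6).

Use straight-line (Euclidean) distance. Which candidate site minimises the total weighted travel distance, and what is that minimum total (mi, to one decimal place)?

γ, total 524.8 mi

Total weighted distance at each candidate:
  α (0, 2): total = 850.4
  β (2, 0): total = 813.5
  γ (7, 9): total = 524.8
  δ (3, 6): total = 555.8
Minimum is at γ with total 524.8 mi.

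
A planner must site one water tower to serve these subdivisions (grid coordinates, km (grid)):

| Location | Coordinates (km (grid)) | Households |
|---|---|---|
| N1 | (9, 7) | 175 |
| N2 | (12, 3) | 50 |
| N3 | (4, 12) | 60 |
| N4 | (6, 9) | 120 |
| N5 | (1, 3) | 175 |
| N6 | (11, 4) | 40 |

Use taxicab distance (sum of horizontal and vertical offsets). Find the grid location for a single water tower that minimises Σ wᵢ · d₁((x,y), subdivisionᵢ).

(6, 7)

Manhattan distance separates: Σwᵢ(|x−xᵢ|+|y−yᵢ|) = Σwᵢ|x−xᵢ| + Σwᵢ|y−yᵢ|, so x and y are optimised independently as 1-D weighted medians.
Total weight W = 620; half = 310.
x-coordinate, sorted with cumulative weight:
  x=1 (N5, w=175) cum 175
  x=4 (N3, w=60) cum 235
  x=6 (N4, w=120) cum 355  ← median
  x=9 (N1, w=175) cum 530
  x=11 (N6, w=40) cum 570
  x=12 (N2, w=50) cum 620
⇒ x* = 6
y-coordinate, sorted with cumulative weight:
  y=3 (N2, w=50) cum 50
  y=3 (N5, w=175) cum 225
  y=4 (N6, w=40) cum 265
  y=7 (N1, w=175) cum 440  ← median
  y=9 (N4, w=120) cum 560
  y=12 (N3, w=60) cum 620
⇒ y* = 7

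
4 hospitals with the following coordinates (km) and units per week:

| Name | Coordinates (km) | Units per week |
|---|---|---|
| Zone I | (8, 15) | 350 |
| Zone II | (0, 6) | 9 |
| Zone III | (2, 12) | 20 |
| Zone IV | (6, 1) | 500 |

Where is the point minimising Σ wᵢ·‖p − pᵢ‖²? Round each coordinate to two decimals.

The minimiser of Σwᵢ‖p−pᵢ‖² is the weighted centroid p* = (Σwᵢpᵢ)/(Σwᵢ).
Σwᵢ = 879.
Σwᵢxᵢ = 350·8 + 9·0 + 20·2 + 500·6 = 5840.
Σwᵢyᵢ = 350·15 + 9·6 + 20·12 + 500·1 = 6044.
x* = 5840/879 = 6.64, y* = 6044/879 = 6.88.

(6.64, 6.88)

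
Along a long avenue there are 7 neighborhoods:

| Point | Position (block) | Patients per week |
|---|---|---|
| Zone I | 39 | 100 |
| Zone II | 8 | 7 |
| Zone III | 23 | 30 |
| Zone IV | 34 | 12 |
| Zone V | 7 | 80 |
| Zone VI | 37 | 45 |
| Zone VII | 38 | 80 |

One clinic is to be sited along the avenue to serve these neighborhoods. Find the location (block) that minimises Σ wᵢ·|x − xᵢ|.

x = 38

For a sum of weighted absolute distances on a line, the optimum is the weighted median (not the mean). Total weight W = 354; half-weight = 177.
Sort by position and accumulate weight:
  block 7 (Zone V, w=80) → cum 80
  block 8 (Zone II, w=7) → cum 87
  block 23 (Zone III, w=30) → cum 117
  block 34 (Zone IV, w=12) → cum 129
  block 37 (Zone VI, w=45) → cum 174
  block 38 (Zone VII, w=80) → cum 254  ≥ 177 → median here
  block 39 (Zone I, w=100) → cum 354
Optimal location: block 38.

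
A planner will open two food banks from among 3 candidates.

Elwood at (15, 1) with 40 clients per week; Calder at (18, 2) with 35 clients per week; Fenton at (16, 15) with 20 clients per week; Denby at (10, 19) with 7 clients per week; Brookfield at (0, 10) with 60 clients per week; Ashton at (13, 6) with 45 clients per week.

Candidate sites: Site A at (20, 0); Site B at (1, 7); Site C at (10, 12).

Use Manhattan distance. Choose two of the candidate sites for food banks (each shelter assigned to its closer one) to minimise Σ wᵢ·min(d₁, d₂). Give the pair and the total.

{Site A, Site B}, total 1732

Evaluate every pair (each demand assigned to the nearer of the two):
  {Site A, Site B}: total = 1732
  {Site A, Site C}: total = 1734
  {Site B, Site C}: total = 2144
Best pair: {Site A, Site B} with total 1732.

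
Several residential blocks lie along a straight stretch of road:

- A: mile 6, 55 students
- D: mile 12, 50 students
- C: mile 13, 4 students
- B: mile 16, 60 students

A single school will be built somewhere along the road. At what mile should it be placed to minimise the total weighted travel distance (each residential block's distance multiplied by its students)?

For a sum of weighted absolute distances on a line, the optimum is the weighted median (not the mean). Total weight W = 169; half-weight = 84.5.
Sort by position and accumulate weight:
  mile 6 (A, w=55) → cum 55
  mile 12 (D, w=50) → cum 105  ≥ 84.5 → median here
  mile 13 (C, w=4) → cum 109
  mile 16 (B, w=60) → cum 169
Optimal location: mile 12.

x = 12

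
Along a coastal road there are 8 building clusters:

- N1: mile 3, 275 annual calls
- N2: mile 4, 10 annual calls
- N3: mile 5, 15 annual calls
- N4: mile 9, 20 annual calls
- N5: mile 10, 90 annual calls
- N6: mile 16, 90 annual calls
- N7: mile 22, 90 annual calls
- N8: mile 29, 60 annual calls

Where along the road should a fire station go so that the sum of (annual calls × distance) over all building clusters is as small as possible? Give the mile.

x = 10

For a sum of weighted absolute distances on a line, the optimum is the weighted median (not the mean). Total weight W = 650; half-weight = 325.
Sort by position and accumulate weight:
  mile 3 (N1, w=275) → cum 275
  mile 4 (N2, w=10) → cum 285
  mile 5 (N3, w=15) → cum 300
  mile 9 (N4, w=20) → cum 320
  mile 10 (N5, w=90) → cum 410  ≥ 325 → median here
  mile 16 (N6, w=90) → cum 500
  mile 22 (N7, w=90) → cum 590
  mile 29 (N8, w=60) → cum 650
Optimal location: mile 10.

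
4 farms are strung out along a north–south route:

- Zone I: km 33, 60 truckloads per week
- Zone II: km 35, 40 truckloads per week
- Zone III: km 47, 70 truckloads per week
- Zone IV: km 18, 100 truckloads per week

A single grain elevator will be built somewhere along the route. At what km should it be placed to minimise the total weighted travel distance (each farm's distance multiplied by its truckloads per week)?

x = 33

For a sum of weighted absolute distances on a line, the optimum is the weighted median (not the mean). Total weight W = 270; half-weight = 135.
Sort by position and accumulate weight:
  km 18 (Zone IV, w=100) → cum 100
  km 33 (Zone I, w=60) → cum 160  ≥ 135 → median here
  km 35 (Zone II, w=40) → cum 200
  km 47 (Zone III, w=70) → cum 270
Optimal location: km 33.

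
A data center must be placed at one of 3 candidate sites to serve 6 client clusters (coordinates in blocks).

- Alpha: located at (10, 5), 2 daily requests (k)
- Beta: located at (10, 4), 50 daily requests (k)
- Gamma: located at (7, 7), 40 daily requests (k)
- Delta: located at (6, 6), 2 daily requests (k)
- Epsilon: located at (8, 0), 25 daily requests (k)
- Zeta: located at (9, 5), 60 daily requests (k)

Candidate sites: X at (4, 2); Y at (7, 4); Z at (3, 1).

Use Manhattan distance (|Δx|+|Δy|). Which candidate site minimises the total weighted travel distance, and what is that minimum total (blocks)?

Total weighted distance at each candidate:
  X (4, 2): total = 1380
  Y (7, 4): total = 589
  Z (3, 1): total = 1688
Minimum is at Y with total 589 blocks.

Y, total 589 blocks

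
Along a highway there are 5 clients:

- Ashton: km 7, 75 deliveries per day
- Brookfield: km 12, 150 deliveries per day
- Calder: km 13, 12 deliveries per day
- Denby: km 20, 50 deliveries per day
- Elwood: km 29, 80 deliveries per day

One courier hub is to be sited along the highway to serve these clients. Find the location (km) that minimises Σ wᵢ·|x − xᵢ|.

For a sum of weighted absolute distances on a line, the optimum is the weighted median (not the mean). Total weight W = 367; half-weight = 183.5.
Sort by position and accumulate weight:
  km 7 (Ashton, w=75) → cum 75
  km 12 (Brookfield, w=150) → cum 225  ≥ 183.5 → median here
  km 13 (Calder, w=12) → cum 237
  km 20 (Denby, w=50) → cum 287
  km 29 (Elwood, w=80) → cum 367
Optimal location: km 12.

x = 12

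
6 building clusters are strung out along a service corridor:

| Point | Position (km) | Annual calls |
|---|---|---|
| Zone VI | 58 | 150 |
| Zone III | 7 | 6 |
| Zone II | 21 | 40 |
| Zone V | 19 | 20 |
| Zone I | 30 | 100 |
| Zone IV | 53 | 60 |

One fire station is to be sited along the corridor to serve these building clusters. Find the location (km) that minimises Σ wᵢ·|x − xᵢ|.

x = 53

For a sum of weighted absolute distances on a line, the optimum is the weighted median (not the mean). Total weight W = 376; half-weight = 188.
Sort by position and accumulate weight:
  km 7 (Zone III, w=6) → cum 6
  km 19 (Zone V, w=20) → cum 26
  km 21 (Zone II, w=40) → cum 66
  km 30 (Zone I, w=100) → cum 166
  km 53 (Zone IV, w=60) → cum 226  ≥ 188 → median here
  km 58 (Zone VI, w=150) → cum 376
Optimal location: km 53.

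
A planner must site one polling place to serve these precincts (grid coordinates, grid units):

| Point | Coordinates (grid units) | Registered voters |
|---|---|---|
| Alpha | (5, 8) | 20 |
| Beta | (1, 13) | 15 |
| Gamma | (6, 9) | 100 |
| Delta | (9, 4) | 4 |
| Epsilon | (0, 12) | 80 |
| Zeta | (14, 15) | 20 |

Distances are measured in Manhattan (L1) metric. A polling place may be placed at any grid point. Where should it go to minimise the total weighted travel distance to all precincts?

(6, 9)

Manhattan distance separates: Σwᵢ(|x−xᵢ|+|y−yᵢ|) = Σwᵢ|x−xᵢ| + Σwᵢ|y−yᵢ|, so x and y are optimised independently as 1-D weighted medians.
Total weight W = 239; half = 119.5.
x-coordinate, sorted with cumulative weight:
  x=0 (Epsilon, w=80) cum 80
  x=1 (Beta, w=15) cum 95
  x=5 (Alpha, w=20) cum 115
  x=6 (Gamma, w=100) cum 215  ← median
  x=9 (Delta, w=4) cum 219
  x=14 (Zeta, w=20) cum 239
⇒ x* = 6
y-coordinate, sorted with cumulative weight:
  y=4 (Delta, w=4) cum 4
  y=8 (Alpha, w=20) cum 24
  y=9 (Gamma, w=100) cum 124  ← median
  y=12 (Epsilon, w=80) cum 204
  y=13 (Beta, w=15) cum 219
  y=15 (Zeta, w=20) cum 239
⇒ y* = 9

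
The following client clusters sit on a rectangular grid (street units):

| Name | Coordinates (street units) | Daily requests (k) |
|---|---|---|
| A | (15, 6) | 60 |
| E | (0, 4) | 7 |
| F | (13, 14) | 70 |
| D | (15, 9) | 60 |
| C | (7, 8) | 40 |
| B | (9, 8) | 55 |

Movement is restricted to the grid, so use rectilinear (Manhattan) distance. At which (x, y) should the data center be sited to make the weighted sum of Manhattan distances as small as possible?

(13, 8)

Manhattan distance separates: Σwᵢ(|x−xᵢ|+|y−yᵢ|) = Σwᵢ|x−xᵢ| + Σwᵢ|y−yᵢ|, so x and y are optimised independently as 1-D weighted medians.
Total weight W = 292; half = 146.
x-coordinate, sorted with cumulative weight:
  x=0 (E, w=7) cum 7
  x=7 (C, w=40) cum 47
  x=9 (B, w=55) cum 102
  x=13 (F, w=70) cum 172  ← median
  x=15 (A, w=60) cum 232
  x=15 (D, w=60) cum 292
⇒ x* = 13
y-coordinate, sorted with cumulative weight:
  y=4 (E, w=7) cum 7
  y=6 (A, w=60) cum 67
  y=8 (C, w=40) cum 107
  y=8 (B, w=55) cum 162  ← median
  y=9 (D, w=60) cum 222
  y=14 (F, w=70) cum 292
⇒ y* = 8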